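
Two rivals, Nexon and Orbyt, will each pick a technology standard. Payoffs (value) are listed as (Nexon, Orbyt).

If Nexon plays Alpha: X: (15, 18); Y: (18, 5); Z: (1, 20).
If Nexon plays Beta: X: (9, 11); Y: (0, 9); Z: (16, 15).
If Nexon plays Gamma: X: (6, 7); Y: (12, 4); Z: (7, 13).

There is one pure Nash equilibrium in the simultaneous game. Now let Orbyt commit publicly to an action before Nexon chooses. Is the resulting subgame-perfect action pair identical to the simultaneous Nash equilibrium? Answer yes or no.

Solve by backward induction (Orbyt leads).
- X → Nexon plays Alpha (best of 15, 9, 6); Orbyt gets 18.
- Y → Nexon plays Alpha (best of 18, 0, 12); Orbyt gets 5.
- Z → Nexon plays Beta (best of 1, 16, 7); Orbyt gets 15.
Maximizing over 18, 5, 15, Orbyt chooses X. Subgame-perfect outcome: (Alpha, X) with payoffs (15, 18).
Under simultaneous play:
Nexon's best replies: X→Alpha; Y→Alpha; Z→Beta.
Orbyt's best replies: Alpha→Z; Beta→Z; Gamma→Z.
The unique mutual best reply is (Beta, Z), giving (16, 15).
Sequential outcome (Alpha, X) differs from the Nash profile (Beta, Z).

no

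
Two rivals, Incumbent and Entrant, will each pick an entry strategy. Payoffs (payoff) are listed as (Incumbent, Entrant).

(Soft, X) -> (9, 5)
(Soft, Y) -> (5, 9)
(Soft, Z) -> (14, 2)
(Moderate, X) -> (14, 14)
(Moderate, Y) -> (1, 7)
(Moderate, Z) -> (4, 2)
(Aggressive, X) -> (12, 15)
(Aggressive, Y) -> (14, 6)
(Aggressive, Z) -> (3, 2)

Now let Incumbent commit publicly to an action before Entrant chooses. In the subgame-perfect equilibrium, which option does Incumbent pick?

Backward induction with Incumbent moving first.
- Soft: Entrant compares 5, 9, 2 and picks Y; Incumbent would get 5.
- Moderate: Entrant compares 14, 7, 2 and picks X; Incumbent would get 14.
- Aggressive: Entrant compares 15, 6, 2 and picks X; Incumbent would get 12.
Maximizing over 5, 14, 12, Incumbent chooses Moderate. Subgame-perfect outcome: (Moderate, X) with payoffs (14, 14).

Moderate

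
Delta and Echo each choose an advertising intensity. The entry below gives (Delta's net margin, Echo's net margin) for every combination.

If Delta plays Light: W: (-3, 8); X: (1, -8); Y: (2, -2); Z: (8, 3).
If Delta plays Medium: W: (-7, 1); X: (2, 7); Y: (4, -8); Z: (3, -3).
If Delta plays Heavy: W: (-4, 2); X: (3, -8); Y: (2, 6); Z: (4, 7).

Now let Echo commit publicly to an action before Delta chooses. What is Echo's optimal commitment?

W

Delta best-responds to each possible Echo move:
- W → Delta plays Light (best of -3, -7, -4); Echo gets 8.
- X → Delta plays Heavy (best of 1, 2, 3); Echo gets -8.
- Y → Delta plays Medium (best of 2, 4, 2); Echo gets -8.
- Z → Delta plays Light (best of 8, 3, 4); Echo gets 3.
Maximizing over 8, -8, -8, 3, Echo chooses W. Subgame-perfect outcome: (Light, W) with payoffs (-3, 8).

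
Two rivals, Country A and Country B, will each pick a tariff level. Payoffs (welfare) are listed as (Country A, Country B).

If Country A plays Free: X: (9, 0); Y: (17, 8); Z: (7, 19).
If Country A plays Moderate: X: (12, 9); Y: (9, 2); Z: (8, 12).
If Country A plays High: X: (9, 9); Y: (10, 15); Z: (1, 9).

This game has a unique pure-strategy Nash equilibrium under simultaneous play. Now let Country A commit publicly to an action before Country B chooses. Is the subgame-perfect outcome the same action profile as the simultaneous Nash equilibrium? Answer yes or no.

Solve by backward induction (Country A leads).
- Free: BR = Z, leader payoff 7.
- Moderate: BR = Z, leader payoff 8.
- High: BR = Y, leader payoff 10.
Among 7, 8, 10, the best is 10 at High. Subgame-perfect outcome: (High, Y) with payoffs (10, 15).
Now find the simultaneous Nash equilibrium.
Country A's best replies: X→Moderate; Y→Free; Z→Moderate.
Country B's best replies: Free→Z; Moderate→Z; High→Y.
The unique mutual best reply is (Moderate, Z), giving (8, 12).
Sequential outcome (High, Y) differs from the Nash profile (Moderate, Z).

no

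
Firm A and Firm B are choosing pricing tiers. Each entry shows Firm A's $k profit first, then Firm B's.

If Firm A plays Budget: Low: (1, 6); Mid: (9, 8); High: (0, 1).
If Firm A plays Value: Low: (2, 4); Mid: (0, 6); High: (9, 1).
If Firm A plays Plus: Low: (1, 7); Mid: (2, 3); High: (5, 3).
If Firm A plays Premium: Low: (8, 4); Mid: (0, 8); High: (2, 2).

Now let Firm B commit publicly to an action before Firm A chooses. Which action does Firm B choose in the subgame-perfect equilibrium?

Mid

Backward induction with Firm B moving first.
- Low: BR = Premium, leader payoff 4.
- Mid: BR = Budget, leader payoff 8.
- High: BR = Value, leader payoff 1.
Firm B's induced payoffs are 4, 8, 1, so Firm B commits to Mid. Subgame-perfect outcome: (Budget, Mid) with payoffs (9, 8).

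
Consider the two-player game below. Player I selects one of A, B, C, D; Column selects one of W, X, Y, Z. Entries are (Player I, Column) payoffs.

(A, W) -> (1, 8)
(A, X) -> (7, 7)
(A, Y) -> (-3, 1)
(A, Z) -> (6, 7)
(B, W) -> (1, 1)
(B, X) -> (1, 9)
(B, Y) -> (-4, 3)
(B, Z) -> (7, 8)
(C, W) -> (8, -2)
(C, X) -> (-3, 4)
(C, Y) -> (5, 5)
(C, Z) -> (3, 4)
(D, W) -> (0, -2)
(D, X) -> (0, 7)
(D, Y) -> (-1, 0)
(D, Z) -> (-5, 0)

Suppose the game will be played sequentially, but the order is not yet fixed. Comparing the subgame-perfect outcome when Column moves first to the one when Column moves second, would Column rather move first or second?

If Player I leads: Column's best replies are A→W, B→X, C→Y, D→X; Player I's induced payoffs 1, 1, 5, 0; outcome (C, Y), payoffs (5, 5).
If Column leads: Player I's best replies are W→C, X→A, Y→C, Z→B; Column's induced payoffs -2, 7, 5, 8; outcome (B, Z), payoffs (7, 8).
Column gets 8 moving first and 5 moving second, so Column prefers to move first.

first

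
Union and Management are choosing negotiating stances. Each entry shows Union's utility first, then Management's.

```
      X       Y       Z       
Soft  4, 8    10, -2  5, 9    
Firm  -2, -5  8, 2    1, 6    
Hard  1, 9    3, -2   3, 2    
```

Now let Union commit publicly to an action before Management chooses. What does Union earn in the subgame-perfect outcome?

5

Solve by backward induction (Union leads).
- Soft → Management plays Z (best of 8, -2, 9); Union gets 5.
- Firm → Management plays Z (best of -5, 2, 6); Union gets 1.
- Hard → Management plays X (best of 9, -2, 2); Union gets 1.
Union's induced payoffs are 5, 1, 1, so Union commits to Soft. Subgame-perfect outcome: (Soft, Z) with payoffs (5, 9).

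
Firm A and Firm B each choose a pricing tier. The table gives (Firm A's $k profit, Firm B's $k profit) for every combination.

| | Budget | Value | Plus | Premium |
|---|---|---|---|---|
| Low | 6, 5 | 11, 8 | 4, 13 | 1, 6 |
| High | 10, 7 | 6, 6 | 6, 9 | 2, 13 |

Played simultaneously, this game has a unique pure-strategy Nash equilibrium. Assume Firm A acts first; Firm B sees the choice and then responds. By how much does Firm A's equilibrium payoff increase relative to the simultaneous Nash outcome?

Solve by backward induction (Firm A leads).
- Low: Firm B compares 5, 8, 13, 6 and picks Plus; Firm A would get 4.
- High: Firm B compares 7, 6, 9, 13 and picks Premium; Firm A would get 2.
Maximizing over 4, 2, Firm A chooses Low. Subgame-perfect outcome: (Low, Plus) with payoffs (4, 13).
Now find the simultaneous Nash equilibrium.
Firm A's best replies: Budget→High; Value→Low; Plus→High; Premium→High.
Firm B's best replies: Low→Plus; High→Premium.
The unique mutual best reply is (High, Premium), giving (2, 13).
Firm A's commitment gain: 4 − 2 = 2.

2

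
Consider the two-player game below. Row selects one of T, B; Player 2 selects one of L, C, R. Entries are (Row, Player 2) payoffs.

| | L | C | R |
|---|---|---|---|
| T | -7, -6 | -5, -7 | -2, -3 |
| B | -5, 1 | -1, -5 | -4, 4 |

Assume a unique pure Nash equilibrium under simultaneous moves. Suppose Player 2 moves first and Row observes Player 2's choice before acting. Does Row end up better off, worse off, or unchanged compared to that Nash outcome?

Backward induction with Player 2 moving first.
- L: BR = B, leader payoff 1.
- C: BR = B, leader payoff -5.
- R: BR = T, leader payoff -3.
Among 1, -5, -3, the best is 1 at L. Subgame-perfect outcome: (B, L) with payoffs (-5, 1).
Now find the simultaneous Nash equilibrium.
Row's best replies: L→B; C→B; R→T.
Player 2's best replies: T→R; B→R.
Only (T, R) has each player best-responding; Nash payoffs (-2, -3).
Row earns -5 sequentially versus -2 at the Nash outcome: worse off.

worse off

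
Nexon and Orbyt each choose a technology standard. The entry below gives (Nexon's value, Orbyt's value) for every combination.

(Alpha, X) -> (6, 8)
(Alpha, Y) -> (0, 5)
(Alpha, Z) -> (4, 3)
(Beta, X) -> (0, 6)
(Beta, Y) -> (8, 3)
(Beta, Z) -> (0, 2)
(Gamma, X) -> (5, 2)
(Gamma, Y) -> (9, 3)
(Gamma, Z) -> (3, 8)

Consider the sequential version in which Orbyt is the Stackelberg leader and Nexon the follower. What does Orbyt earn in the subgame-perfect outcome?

Nexon best-responds to each possible Orbyt move:
- X: Nexon compares 6, 0, 5 and picks Alpha; Orbyt would get 8.
- Y: Nexon compares 0, 8, 9 and picks Gamma; Orbyt would get 3.
- Z: Nexon compares 4, 0, 3 and picks Alpha; Orbyt would get 3.
Orbyt's induced payoffs are 8, 3, 3, so Orbyt commits to X. Subgame-perfect outcome: (Alpha, X) with payoffs (6, 8).

8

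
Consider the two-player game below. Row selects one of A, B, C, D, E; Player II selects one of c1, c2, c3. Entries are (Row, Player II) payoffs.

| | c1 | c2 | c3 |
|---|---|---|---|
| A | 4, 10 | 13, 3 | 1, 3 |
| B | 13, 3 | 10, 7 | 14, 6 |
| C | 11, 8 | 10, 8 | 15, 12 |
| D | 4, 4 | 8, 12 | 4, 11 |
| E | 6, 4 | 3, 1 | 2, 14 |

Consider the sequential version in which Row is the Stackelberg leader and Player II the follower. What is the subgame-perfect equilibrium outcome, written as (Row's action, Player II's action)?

(C, c3)

Work backward from Player II's decision.
- A: BR = c1, leader payoff 4.
- B: BR = c2, leader payoff 10.
- C: BR = c3, leader payoff 15.
- D: BR = c2, leader payoff 8.
- E: BR = c3, leader payoff 2.
Maximizing over 4, 10, 15, 8, 2, Row chooses C. Subgame-perfect outcome: (C, c3) with payoffs (15, 12).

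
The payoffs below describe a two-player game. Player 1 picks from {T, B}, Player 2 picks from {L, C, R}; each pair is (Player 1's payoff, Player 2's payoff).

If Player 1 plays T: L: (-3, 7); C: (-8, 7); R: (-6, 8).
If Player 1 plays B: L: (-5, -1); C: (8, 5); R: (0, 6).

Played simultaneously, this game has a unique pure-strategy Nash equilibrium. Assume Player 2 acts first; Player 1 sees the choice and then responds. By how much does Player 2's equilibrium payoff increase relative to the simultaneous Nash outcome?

1

Work backward from Player 1's decision.
- L: Player 1 compares -3, -5 and picks T; Player 2 would get 7.
- C: Player 1 compares -8, 8 and picks B; Player 2 would get 5.
- R: Player 1 compares -6, 0 and picks B; Player 2 would get 6.
Player 2's induced payoffs are 7, 5, 6, so Player 2 commits to L. Subgame-perfect outcome: (T, L) with payoffs (-3, 7).
Now find the simultaneous Nash equilibrium.
Player 1's best replies: L→T; C→B; R→B.
Player 2's best replies: T→R; B→R.
The unique mutual best reply is (B, R), giving (0, 6).
Player 2's commitment gain: 7 − 6 = 1.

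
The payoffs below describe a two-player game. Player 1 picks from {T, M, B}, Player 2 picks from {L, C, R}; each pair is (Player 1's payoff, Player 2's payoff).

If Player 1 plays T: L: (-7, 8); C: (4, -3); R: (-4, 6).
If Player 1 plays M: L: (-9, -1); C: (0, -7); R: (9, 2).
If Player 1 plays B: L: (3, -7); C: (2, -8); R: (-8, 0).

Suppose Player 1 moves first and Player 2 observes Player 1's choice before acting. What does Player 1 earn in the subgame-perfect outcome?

Backward induction with Player 1 moving first.
- T: BR = L, leader payoff -7.
- M: BR = R, leader payoff 9.
- B: BR = R, leader payoff -8.
Among -7, 9, -8, the best is 9 at M. Subgame-perfect outcome: (M, R) with payoffs (9, 2).

9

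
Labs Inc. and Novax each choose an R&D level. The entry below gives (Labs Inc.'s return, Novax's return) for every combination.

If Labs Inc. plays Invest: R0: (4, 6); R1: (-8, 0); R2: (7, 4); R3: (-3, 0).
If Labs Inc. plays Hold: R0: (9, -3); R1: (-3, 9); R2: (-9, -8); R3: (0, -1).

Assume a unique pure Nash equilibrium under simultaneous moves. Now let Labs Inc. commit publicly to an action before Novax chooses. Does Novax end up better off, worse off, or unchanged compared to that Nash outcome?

Work backward from Novax's decision.
- Invest: Novax compares 6, 0, 4, 0 and picks R0; Labs Inc. would get 4.
- Hold: Novax compares -3, 9, -8, -1 and picks R1; Labs Inc. would get -3.
Maximizing over 4, -3, Labs Inc. chooses Invest. Subgame-perfect outcome: (Invest, R0) with payoffs (4, 6).
For the simultaneous game, intersect best replies.
Labs Inc.'s best replies: R0→Hold; R1→Hold; R2→Invest; R3→Hold.
Novax's best replies: Invest→R0; Hold→R1.
The unique mutual best reply is (Hold, R1), giving (-3, 9).
Novax earns 6 sequentially versus 9 at the Nash outcome: worse off.

worse off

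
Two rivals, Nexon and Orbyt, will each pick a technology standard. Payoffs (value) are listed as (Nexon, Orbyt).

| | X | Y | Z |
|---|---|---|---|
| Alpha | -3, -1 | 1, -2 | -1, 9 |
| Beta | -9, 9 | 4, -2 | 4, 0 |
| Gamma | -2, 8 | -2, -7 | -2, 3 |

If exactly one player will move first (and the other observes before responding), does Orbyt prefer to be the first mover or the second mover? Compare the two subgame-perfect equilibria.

If Nexon leads: Orbyt's best replies are Alpha→Z, Beta→X, Gamma→X; Nexon's induced payoffs -1, -9, -2; outcome (Alpha, Z), payoffs (-1, 9).
If Orbyt leads: Nexon's best replies are X→Gamma, Y→Beta, Z→Beta; Orbyt's induced payoffs 8, -2, 0; outcome (Gamma, X), payoffs (-2, 8).
Orbyt gets 8 moving first and 9 moving second, so Orbyt prefers to move second.

second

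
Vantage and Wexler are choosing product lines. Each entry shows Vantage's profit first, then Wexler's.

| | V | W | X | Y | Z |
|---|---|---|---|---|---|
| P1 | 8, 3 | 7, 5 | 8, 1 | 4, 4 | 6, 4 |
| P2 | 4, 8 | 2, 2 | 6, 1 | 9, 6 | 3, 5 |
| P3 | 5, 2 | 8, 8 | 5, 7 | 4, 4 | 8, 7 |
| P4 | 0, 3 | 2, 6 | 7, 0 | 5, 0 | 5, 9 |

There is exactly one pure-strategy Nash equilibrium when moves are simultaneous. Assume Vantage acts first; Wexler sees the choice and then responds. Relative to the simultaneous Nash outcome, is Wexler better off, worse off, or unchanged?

Solve by backward induction (Vantage leads).
- P1: Wexler compares 3, 5, 1, 4, 4 and picks W; Vantage would get 7.
- P2: Wexler compares 8, 2, 1, 6, 5 and picks V; Vantage would get 4.
- P3: Wexler compares 2, 8, 7, 4, 7 and picks W; Vantage would get 8.
- P4: Wexler compares 3, 6, 0, 0, 9 and picks Z; Vantage would get 5.
Among 7, 4, 8, 5, the best is 8 at P3. Subgame-perfect outcome: (P3, W) with payoffs (8, 8).
Under simultaneous play:
Vantage's best replies: V→P1; W→P3; X→P1; Y→P2; Z→P3.
Wexler's best replies: P1→W; P2→V; P3→W; P4→Z.
The unique mutual best reply is (P3, W), giving (8, 8).
Wexler earns 8 sequentially versus 8 at the Nash outcome: unchanged.

unchanged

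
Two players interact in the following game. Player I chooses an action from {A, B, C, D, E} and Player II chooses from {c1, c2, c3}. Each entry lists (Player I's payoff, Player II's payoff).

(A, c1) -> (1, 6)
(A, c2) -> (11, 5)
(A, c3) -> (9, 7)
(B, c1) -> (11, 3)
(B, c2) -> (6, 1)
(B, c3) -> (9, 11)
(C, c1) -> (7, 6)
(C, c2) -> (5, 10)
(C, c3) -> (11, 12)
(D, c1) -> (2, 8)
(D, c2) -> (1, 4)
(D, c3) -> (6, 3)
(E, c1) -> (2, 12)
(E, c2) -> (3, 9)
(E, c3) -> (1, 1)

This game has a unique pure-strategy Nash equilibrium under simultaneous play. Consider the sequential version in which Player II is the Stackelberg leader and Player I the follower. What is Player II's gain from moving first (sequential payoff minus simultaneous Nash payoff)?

Player I best-responds to each possible Player II move:
- c1: Player I compares 1, 11, 7, 2, 2 and picks B; Player II would get 3.
- c2: Player I compares 11, 6, 5, 1, 3 and picks A; Player II would get 5.
- c3: Player I compares 9, 9, 11, 6, 1 and picks C; Player II would get 12.
Maximizing over 3, 5, 12, Player II chooses c3. Subgame-perfect outcome: (C, c3) with payoffs (11, 12).
Now find the simultaneous Nash equilibrium.
Player I's best replies: c1→B; c2→A; c3→C.
Player II's best replies: A→c3; B→c3; C→c3; D→c1; E→c1.
Only (C, c3) has each player best-responding; Nash payoffs (11, 12).
Player II's commitment gain: 12 − 12 = 0.

0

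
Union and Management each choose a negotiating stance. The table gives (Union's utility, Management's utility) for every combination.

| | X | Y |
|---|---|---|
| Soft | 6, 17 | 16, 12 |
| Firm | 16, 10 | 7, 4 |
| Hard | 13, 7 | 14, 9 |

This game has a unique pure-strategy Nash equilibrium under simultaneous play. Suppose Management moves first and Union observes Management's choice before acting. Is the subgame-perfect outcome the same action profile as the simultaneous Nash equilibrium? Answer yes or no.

no

Union best-responds to each possible Management move:
- X: BR = Firm, leader payoff 10.
- Y: BR = Soft, leader payoff 12.
Maximizing over 10, 12, Management chooses Y. Subgame-perfect outcome: (Soft, Y) with payoffs (16, 12).
Under simultaneous play:
Union's best replies: X→Firm; Y→Soft.
Management's best replies: Soft→X; Firm→X; Hard→Y.
The unique mutual best reply is (Firm, X), giving (16, 10).
Sequential outcome (Soft, Y) differs from the Nash profile (Firm, X).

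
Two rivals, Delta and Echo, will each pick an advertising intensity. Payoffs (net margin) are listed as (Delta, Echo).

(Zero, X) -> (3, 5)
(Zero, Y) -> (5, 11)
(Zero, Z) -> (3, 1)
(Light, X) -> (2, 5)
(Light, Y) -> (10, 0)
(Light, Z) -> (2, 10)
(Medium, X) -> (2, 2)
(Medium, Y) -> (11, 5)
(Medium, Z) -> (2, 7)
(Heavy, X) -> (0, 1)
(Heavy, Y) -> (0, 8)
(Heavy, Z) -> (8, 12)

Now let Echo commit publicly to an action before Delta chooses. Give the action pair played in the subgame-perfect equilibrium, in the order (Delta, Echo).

Backward induction with Echo moving first.
- X: Delta compares 3, 2, 2, 0 and picks Zero; Echo would get 5.
- Y: Delta compares 5, 10, 11, 0 and picks Medium; Echo would get 5.
- Z: Delta compares 3, 2, 2, 8 and picks Heavy; Echo would get 12.
Maximizing over 5, 5, 12, Echo chooses Z. Subgame-perfect outcome: (Heavy, Z) with payoffs (8, 12).

(Heavy, Z)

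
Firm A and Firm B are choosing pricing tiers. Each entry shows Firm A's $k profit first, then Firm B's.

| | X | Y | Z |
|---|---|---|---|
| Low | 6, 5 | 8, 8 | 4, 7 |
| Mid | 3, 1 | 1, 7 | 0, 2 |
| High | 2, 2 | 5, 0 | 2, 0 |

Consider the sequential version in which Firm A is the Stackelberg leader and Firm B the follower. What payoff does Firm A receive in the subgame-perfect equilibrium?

8

Work backward from Firm B's decision.
- Low → Firm B plays Y (best of 5, 8, 7); Firm A gets 8.
- Mid → Firm B plays Y (best of 1, 7, 2); Firm A gets 1.
- High → Firm B plays X (best of 2, 0, 0); Firm A gets 2.
Maximizing over 8, 1, 2, Firm A chooses Low. Subgame-perfect outcome: (Low, Y) with payoffs (8, 8).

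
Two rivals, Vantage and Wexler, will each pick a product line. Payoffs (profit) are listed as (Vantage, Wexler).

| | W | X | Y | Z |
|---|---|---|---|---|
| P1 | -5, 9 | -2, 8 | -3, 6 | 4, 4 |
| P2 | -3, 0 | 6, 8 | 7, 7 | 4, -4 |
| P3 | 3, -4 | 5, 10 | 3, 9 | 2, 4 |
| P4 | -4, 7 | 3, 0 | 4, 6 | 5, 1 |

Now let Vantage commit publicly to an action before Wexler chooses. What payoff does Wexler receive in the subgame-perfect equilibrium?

8

Solve by backward induction (Vantage leads).
- P1 → Wexler plays W (best of 9, 8, 6, 4); Vantage gets -5.
- P2 → Wexler plays X (best of 0, 8, 7, -4); Vantage gets 6.
- P3 → Wexler plays X (best of -4, 10, 9, 4); Vantage gets 5.
- P4 → Wexler plays W (best of 7, 0, 6, 1); Vantage gets -4.
Maximizing over -5, 6, 5, -4, Vantage chooses P2. Subgame-perfect outcome: (P2, X) with payoffs (6, 8).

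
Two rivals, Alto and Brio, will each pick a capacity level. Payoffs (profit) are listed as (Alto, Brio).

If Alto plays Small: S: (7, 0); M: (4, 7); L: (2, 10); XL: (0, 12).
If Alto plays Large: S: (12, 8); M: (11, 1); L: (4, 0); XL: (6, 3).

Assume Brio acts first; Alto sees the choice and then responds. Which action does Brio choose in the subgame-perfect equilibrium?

S

Backward induction with Brio moving first.
- S: Alto compares 7, 12 and picks Large; Brio would get 8.
- M: Alto compares 4, 11 and picks Large; Brio would get 1.
- L: Alto compares 2, 4 and picks Large; Brio would get 0.
- XL: Alto compares 0, 6 and picks Large; Brio would get 3.
Maximizing over 8, 1, 0, 3, Brio chooses S. Subgame-perfect outcome: (Large, S) with payoffs (12, 8).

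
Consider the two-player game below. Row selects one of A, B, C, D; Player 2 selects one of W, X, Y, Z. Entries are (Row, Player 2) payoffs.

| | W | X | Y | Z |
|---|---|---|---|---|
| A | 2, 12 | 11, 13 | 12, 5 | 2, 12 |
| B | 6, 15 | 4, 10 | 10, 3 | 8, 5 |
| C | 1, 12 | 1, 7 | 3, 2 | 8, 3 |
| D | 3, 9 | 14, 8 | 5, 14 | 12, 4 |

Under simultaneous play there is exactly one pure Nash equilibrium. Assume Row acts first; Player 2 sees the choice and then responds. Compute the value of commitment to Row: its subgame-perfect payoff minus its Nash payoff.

5

Backward induction with Row moving first.
- A: Player 2 compares 12, 13, 5, 12 and picks X; Row would get 11.
- B: Player 2 compares 15, 10, 3, 5 and picks W; Row would get 6.
- C: Player 2 compares 12, 7, 2, 3 and picks W; Row would get 1.
- D: Player 2 compares 9, 8, 14, 4 and picks Y; Row would get 5.
Maximizing over 11, 6, 1, 5, Row chooses A. Subgame-perfect outcome: (A, X) with payoffs (11, 13).
Now find the simultaneous Nash equilibrium.
Row's best replies: W→B; X→D; Y→A; Z→D.
Player 2's best replies: A→X; B→W; C→W; D→Y.
The unique mutual best reply is (B, W), giving (6, 15).
Row's commitment gain: 11 − 6 = 5.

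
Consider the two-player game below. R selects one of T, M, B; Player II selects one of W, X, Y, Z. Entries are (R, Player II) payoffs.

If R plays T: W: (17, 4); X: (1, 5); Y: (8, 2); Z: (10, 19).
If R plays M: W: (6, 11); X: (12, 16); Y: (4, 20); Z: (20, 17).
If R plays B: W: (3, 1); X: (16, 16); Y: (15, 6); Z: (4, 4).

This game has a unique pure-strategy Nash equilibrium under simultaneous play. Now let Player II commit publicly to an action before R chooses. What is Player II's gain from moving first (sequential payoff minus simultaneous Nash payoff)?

1

Solve by backward induction (Player II leads).
- W → R plays T (best of 17, 6, 3); Player II gets 4.
- X → R plays B (best of 1, 12, 16); Player II gets 16.
- Y → R plays B (best of 8, 4, 15); Player II gets 6.
- Z → R plays M (best of 10, 20, 4); Player II gets 17.
Maximizing over 4, 16, 6, 17, Player II chooses Z. Subgame-perfect outcome: (M, Z) with payoffs (20, 17).
Under simultaneous play:
R's best replies: W→T; X→B; Y→B; Z→M.
Player II's best replies: T→Z; M→Y; B→X.
Only (B, X) has each player best-responding; Nash payoffs (16, 16).
Player II's commitment gain: 17 − 16 = 1.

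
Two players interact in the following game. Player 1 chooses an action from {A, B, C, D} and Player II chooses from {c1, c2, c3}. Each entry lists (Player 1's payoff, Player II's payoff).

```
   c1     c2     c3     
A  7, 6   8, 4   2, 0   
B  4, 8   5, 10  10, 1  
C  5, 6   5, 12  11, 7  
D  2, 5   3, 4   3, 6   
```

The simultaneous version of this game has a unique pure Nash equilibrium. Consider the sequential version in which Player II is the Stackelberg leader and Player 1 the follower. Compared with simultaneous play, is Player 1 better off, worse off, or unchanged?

better off

Solve by backward induction (Player II leads).
- c1 → Player 1 plays A (best of 7, 4, 5, 2); Player II gets 6.
- c2 → Player 1 plays A (best of 8, 5, 5, 3); Player II gets 4.
- c3 → Player 1 plays C (best of 2, 10, 11, 3); Player II gets 7.
Maximizing over 6, 4, 7, Player II chooses c3. Subgame-perfect outcome: (C, c3) with payoffs (11, 7).
Under simultaneous play:
Player 1's best replies: c1→A; c2→A; c3→C.
Player II's best replies: A→c1; B→c2; C→c2; D→c3.
The unique mutual best reply is (A, c1), giving (7, 6).
Player 1 earns 11 sequentially versus 7 at the Nash outcome: better off.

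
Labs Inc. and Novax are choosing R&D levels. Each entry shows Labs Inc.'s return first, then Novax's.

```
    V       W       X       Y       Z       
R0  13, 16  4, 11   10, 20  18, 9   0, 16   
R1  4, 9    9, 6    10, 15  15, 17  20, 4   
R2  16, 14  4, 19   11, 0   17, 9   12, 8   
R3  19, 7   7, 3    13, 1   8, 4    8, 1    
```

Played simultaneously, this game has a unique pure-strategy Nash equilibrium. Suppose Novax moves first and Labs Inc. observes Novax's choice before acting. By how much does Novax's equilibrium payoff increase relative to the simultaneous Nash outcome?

Work backward from Labs Inc.'s decision.
- V: Labs Inc. compares 13, 4, 16, 19 and picks R3; Novax would get 7.
- W: Labs Inc. compares 4, 9, 4, 7 and picks R1; Novax would get 6.
- X: Labs Inc. compares 10, 10, 11, 13 and picks R3; Novax would get 1.
- Y: Labs Inc. compares 18, 15, 17, 8 and picks R0; Novax would get 9.
- Z: Labs Inc. compares 0, 20, 12, 8 and picks R1; Novax would get 4.
Maximizing over 7, 6, 1, 9, 4, Novax chooses Y. Subgame-perfect outcome: (R0, Y) with payoffs (18, 9).
Under simultaneous play:
Labs Inc.'s best replies: V→R3; W→R1; X→R3; Y→R0; Z→R1.
Novax's best replies: R0→X; R1→Y; R2→W; R3→V.
The unique mutual best reply is (R3, V), giving (19, 7).
Novax's commitment gain: 9 − 7 = 2.

2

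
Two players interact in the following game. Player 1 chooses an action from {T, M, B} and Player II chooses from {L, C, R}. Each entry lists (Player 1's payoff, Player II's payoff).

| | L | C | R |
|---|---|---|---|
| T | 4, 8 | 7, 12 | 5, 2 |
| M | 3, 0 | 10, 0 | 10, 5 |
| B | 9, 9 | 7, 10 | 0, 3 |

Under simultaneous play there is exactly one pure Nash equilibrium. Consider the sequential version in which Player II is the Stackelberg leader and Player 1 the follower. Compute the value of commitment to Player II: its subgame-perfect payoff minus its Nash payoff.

Backward induction with Player II moving first.
- L: Player 1 compares 4, 3, 9 and picks B; Player II would get 9.
- C: Player 1 compares 7, 10, 7 and picks M; Player II would get 0.
- R: Player 1 compares 5, 10, 0 and picks M; Player II would get 5.
Among 9, 0, 5, the best is 9 at L. Subgame-perfect outcome: (B, L) with payoffs (9, 9).
Under simultaneous play:
Player 1's best replies: L→B; C→M; R→M.
Player II's best replies: T→C; M→R; B→C.
The unique mutual best reply is (M, R), giving (10, 5).
Player II's commitment gain: 9 − 5 = 4.

4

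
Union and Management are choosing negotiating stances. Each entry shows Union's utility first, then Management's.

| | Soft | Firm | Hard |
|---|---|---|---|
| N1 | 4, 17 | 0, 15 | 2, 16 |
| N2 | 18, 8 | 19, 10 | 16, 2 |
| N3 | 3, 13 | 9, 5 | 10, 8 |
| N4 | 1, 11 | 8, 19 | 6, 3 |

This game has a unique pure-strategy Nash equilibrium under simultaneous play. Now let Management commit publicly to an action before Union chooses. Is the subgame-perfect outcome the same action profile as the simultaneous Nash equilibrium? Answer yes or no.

yes

Work backward from Union's decision.
- Soft: BR = N2, leader payoff 8.
- Firm: BR = N2, leader payoff 10.
- Hard: BR = N2, leader payoff 2.
Maximizing over 8, 10, 2, Management chooses Firm. Subgame-perfect outcome: (N2, Firm) with payoffs (19, 10).
Now find the simultaneous Nash equilibrium.
Union's best replies: Soft→N2; Firm→N2; Hard→N2.
Management's best replies: N1→Soft; N2→Firm; N3→Soft; N4→Firm.
Only (N2, Firm) has each player best-responding; Nash payoffs (19, 10).
Sequential outcome (N2, Firm) coincides with the Nash profile (N2, Firm).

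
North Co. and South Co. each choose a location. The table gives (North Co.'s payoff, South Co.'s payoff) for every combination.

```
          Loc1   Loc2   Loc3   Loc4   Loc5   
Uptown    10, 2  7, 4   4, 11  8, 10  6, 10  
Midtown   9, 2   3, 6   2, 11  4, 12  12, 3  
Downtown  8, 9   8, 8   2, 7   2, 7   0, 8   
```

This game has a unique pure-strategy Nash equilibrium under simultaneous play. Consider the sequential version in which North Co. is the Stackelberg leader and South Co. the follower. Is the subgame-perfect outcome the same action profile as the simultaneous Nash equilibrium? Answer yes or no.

no

Work backward from South Co.'s decision.
- Uptown → South Co. plays Loc3 (best of 2, 4, 11, 10, 10); North Co. gets 4.
- Midtown → South Co. plays Loc4 (best of 2, 6, 11, 12, 3); North Co. gets 4.
- Downtown → South Co. plays Loc1 (best of 9, 8, 7, 7, 8); North Co. gets 8.
Among 4, 4, 8, the best is 8 at Downtown. Subgame-perfect outcome: (Downtown, Loc1) with payoffs (8, 9).
For the simultaneous game, intersect best replies.
North Co.'s best replies: Loc1→Uptown; Loc2→Downtown; Loc3→Uptown; Loc4→Uptown; Loc5→Midtown.
South Co.'s best replies: Uptown→Loc3; Midtown→Loc4; Downtown→Loc1.
The unique mutual best reply is (Uptown, Loc3), giving (4, 11).
Sequential outcome (Downtown, Loc1) differs from the Nash profile (Uptown, Loc3).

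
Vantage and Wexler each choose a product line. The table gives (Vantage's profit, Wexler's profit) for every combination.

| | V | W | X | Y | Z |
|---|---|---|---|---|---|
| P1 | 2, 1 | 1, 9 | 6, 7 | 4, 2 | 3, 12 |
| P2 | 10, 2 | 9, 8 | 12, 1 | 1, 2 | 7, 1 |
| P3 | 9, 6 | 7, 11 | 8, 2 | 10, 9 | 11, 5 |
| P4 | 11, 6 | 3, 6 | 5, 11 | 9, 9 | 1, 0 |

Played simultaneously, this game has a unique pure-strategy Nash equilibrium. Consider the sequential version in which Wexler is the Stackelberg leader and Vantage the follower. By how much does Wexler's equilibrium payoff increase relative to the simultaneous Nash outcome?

Solve by backward induction (Wexler leads).
- V → Vantage plays P4 (best of 2, 10, 9, 11); Wexler gets 6.
- W → Vantage plays P2 (best of 1, 9, 7, 3); Wexler gets 8.
- X → Vantage plays P2 (best of 6, 12, 8, 5); Wexler gets 1.
- Y → Vantage plays P3 (best of 4, 1, 10, 9); Wexler gets 9.
- Z → Vantage plays P3 (best of 3, 7, 11, 1); Wexler gets 5.
Wexler's induced payoffs are 6, 8, 1, 9, 5, so Wexler commits to Y. Subgame-perfect outcome: (P3, Y) with payoffs (10, 9).
Under simultaneous play:
Vantage's best replies: V→P4; W→P2; X→P2; Y→P3; Z→P3.
Wexler's best replies: P1→Z; P2→W; P3→W; P4→X.
The unique mutual best reply is (P2, W), giving (9, 8).
Wexler's commitment gain: 9 − 8 = 1.

1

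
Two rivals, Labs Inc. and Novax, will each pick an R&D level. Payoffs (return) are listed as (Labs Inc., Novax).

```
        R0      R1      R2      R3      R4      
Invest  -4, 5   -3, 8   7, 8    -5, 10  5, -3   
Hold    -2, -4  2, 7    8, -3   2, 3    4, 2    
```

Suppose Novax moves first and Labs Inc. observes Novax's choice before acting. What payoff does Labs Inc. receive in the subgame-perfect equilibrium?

2

Solve by backward induction (Novax leads).
- R0 → Labs Inc. plays Hold (best of -4, -2); Novax gets -4.
- R1 → Labs Inc. plays Hold (best of -3, 2); Novax gets 7.
- R2 → Labs Inc. plays Hold (best of 7, 8); Novax gets -3.
- R3 → Labs Inc. plays Hold (best of -5, 2); Novax gets 3.
- R4 → Labs Inc. plays Invest (best of 5, 4); Novax gets -3.
Maximizing over -4, 7, -3, 3, -3, Novax chooses R1. Subgame-perfect outcome: (Hold, R1) with payoffs (2, 7).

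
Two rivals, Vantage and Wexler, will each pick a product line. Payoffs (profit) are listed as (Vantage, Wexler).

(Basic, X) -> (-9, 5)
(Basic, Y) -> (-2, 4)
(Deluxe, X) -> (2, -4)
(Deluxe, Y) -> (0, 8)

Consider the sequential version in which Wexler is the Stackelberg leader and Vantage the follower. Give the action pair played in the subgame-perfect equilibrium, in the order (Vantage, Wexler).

(Deluxe, Y)

Vantage best-responds to each possible Wexler move:
- X: BR = Deluxe, leader payoff -4.
- Y: BR = Deluxe, leader payoff 8.
Among -4, 8, the best is 8 at Y. Subgame-perfect outcome: (Deluxe, Y) with payoffs (0, 8).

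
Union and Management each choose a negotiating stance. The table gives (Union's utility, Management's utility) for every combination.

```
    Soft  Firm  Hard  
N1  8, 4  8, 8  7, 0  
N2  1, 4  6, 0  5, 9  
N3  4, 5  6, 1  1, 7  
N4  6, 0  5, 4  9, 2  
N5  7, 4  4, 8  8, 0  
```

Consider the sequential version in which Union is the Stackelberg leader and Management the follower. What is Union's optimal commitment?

Management best-responds to each possible Union move:
- N1: Management compares 4, 8, 0 and picks Firm; Union would get 8.
- N2: Management compares 4, 0, 9 and picks Hard; Union would get 5.
- N3: Management compares 5, 1, 7 and picks Hard; Union would get 1.
- N4: Management compares 0, 4, 2 and picks Firm; Union would get 5.
- N5: Management compares 4, 8, 0 and picks Firm; Union would get 4.
Among 8, 5, 1, 5, 4, the best is 8 at N1. Subgame-perfect outcome: (N1, Firm) with payoffs (8, 8).

N1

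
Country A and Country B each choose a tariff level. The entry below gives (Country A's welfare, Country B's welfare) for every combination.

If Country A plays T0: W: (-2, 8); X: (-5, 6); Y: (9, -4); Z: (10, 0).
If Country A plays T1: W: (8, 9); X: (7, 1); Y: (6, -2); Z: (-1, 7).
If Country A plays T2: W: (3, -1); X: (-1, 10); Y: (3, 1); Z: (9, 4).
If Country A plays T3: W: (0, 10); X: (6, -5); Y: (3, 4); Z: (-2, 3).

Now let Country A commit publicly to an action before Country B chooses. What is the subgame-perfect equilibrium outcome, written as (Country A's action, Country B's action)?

Work backward from Country B's decision.
- T0: BR = W, leader payoff -2.
- T1: BR = W, leader payoff 8.
- T2: BR = X, leader payoff -1.
- T3: BR = W, leader payoff 0.
Country A's induced payoffs are -2, 8, -1, 0, so Country A commits to T1. Subgame-perfect outcome: (T1, W) with payoffs (8, 9).

(T1, W)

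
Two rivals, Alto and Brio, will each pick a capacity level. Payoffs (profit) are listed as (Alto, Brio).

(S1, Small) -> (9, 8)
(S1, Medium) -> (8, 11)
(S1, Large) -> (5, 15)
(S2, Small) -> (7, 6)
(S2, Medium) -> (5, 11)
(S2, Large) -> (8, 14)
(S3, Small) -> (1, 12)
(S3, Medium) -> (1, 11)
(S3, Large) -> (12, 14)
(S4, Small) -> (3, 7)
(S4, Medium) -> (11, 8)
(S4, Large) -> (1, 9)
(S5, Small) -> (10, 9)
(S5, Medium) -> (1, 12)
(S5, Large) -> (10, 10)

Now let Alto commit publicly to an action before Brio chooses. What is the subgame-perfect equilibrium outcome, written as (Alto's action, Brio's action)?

(S3, Large)

Backward induction with Alto moving first.
- S1 → Brio plays Large (best of 8, 11, 15); Alto gets 5.
- S2 → Brio plays Large (best of 6, 11, 14); Alto gets 8.
- S3 → Brio plays Large (best of 12, 11, 14); Alto gets 12.
- S4 → Brio plays Large (best of 7, 8, 9); Alto gets 1.
- S5 → Brio plays Medium (best of 9, 12, 10); Alto gets 1.
Among 5, 8, 12, 1, 1, the best is 12 at S3. Subgame-perfect outcome: (S3, Large) with payoffs (12, 14).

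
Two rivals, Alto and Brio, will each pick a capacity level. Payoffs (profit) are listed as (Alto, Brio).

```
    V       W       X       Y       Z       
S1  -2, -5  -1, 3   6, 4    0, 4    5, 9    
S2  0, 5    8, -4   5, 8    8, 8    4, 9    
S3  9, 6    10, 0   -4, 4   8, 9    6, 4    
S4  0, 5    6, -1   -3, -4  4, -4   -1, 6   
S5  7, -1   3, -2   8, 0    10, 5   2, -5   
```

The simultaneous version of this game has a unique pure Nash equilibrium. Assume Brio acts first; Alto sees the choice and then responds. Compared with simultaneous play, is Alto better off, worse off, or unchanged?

worse off

Solve by backward induction (Brio leads).
- V: BR = S3, leader payoff 6.
- W: BR = S3, leader payoff 0.
- X: BR = S5, leader payoff 0.
- Y: BR = S5, leader payoff 5.
- Z: BR = S3, leader payoff 4.
Brio's induced payoffs are 6, 0, 0, 5, 4, so Brio commits to V. Subgame-perfect outcome: (S3, V) with payoffs (9, 6).
Under simultaneous play:
Alto's best replies: V→S3; W→S3; X→S5; Y→S5; Z→S3.
Brio's best replies: S1→Z; S2→Z; S3→Y; S4→Z; S5→Y.
Only (S5, Y) has each player best-responding; Nash payoffs (10, 5).
Alto earns 9 sequentially versus 10 at the Nash outcome: worse off.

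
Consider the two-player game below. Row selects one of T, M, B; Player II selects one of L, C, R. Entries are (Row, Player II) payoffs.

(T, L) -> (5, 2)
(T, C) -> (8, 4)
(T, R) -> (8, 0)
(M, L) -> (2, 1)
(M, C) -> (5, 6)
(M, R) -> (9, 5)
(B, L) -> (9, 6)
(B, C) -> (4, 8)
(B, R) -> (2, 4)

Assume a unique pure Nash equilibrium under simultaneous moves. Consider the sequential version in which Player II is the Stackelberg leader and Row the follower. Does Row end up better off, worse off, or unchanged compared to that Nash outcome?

better off

Work backward from Row's decision.
- L: Row compares 5, 2, 9 and picks B; Player II would get 6.
- C: Row compares 8, 5, 4 and picks T; Player II would get 4.
- R: Row compares 8, 9, 2 and picks M; Player II would get 5.
Maximizing over 6, 4, 5, Player II chooses L. Subgame-perfect outcome: (B, L) with payoffs (9, 6).
Now find the simultaneous Nash equilibrium.
Row's best replies: L→B; C→T; R→M.
Player II's best replies: T→C; M→C; B→C.
Only (T, C) has each player best-responding; Nash payoffs (8, 4).
Row earns 9 sequentially versus 8 at the Nash outcome: better off.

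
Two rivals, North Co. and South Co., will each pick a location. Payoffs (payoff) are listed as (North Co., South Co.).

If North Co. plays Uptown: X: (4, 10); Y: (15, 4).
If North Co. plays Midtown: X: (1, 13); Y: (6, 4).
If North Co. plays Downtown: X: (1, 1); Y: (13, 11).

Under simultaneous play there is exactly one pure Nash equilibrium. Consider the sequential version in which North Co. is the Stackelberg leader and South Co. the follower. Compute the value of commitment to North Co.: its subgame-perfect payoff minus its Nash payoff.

9

South Co. best-responds to each possible North Co. move:
- Uptown → South Co. plays X (best of 10, 4); North Co. gets 4.
- Midtown → South Co. plays X (best of 13, 4); North Co. gets 1.
- Downtown → South Co. plays Y (best of 1, 11); North Co. gets 13.
Among 4, 1, 13, the best is 13 at Downtown. Subgame-perfect outcome: (Downtown, Y) with payoffs (13, 11).
Now find the simultaneous Nash equilibrium.
North Co.'s best replies: X→Uptown; Y→Uptown.
South Co.'s best replies: Uptown→X; Midtown→X; Downtown→Y.
Only (Uptown, X) has each player best-responding; Nash payoffs (4, 10).
North Co.'s commitment gain: 13 − 4 = 9.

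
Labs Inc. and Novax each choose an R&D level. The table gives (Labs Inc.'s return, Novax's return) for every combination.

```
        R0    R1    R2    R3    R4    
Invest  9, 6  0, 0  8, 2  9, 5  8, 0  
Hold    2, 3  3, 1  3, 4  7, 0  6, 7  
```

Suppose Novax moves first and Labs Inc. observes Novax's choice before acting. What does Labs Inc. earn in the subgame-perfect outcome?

9

Work backward from Labs Inc.'s decision.
- R0 → Labs Inc. plays Invest (best of 9, 2); Novax gets 6.
- R1 → Labs Inc. plays Hold (best of 0, 3); Novax gets 1.
- R2 → Labs Inc. plays Invest (best of 8, 3); Novax gets 2.
- R3 → Labs Inc. plays Invest (best of 9, 7); Novax gets 5.
- R4 → Labs Inc. plays Invest (best of 8, 6); Novax gets 0.
Maximizing over 6, 1, 2, 5, 0, Novax chooses R0. Subgame-perfect outcome: (Invest, R0) with payoffs (9, 6).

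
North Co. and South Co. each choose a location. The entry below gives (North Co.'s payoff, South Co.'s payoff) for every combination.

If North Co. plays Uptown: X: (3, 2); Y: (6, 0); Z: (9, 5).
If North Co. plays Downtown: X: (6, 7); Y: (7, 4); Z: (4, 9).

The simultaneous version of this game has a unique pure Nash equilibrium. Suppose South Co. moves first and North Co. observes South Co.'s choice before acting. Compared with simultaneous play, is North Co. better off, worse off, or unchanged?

Work backward from North Co.'s decision.
- X: North Co. compares 3, 6 and picks Downtown; South Co. would get 7.
- Y: North Co. compares 6, 7 and picks Downtown; South Co. would get 4.
- Z: North Co. compares 9, 4 and picks Uptown; South Co. would get 5.
Maximizing over 7, 4, 5, South Co. chooses X. Subgame-perfect outcome: (Downtown, X) with payoffs (6, 7).
For the simultaneous game, intersect best replies.
North Co.'s best replies: X→Downtown; Y→Downtown; Z→Uptown.
South Co.'s best replies: Uptown→Z; Downtown→Z.
Only (Uptown, Z) has each player best-responding; Nash payoffs (9, 5).
North Co. earns 6 sequentially versus 9 at the Nash outcome: worse off.

worse off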